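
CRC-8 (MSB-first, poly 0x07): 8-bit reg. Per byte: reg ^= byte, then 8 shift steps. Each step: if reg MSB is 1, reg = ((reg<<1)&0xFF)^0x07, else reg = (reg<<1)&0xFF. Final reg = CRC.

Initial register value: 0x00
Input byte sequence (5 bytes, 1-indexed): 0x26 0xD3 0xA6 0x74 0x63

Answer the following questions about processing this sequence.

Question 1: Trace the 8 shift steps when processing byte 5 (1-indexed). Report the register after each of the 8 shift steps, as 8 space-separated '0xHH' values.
After byte 1 (0x26): reg=0xF2
After byte 2 (0xD3): reg=0xE7
After byte 3 (0xA6): reg=0xC0
After byte 4 (0x74): reg=0x05
Register before byte 5: 0x05
After XOR with byte 0x63: 0x66

Answer: 0xCC 0x9F 0x39 0x72 0xE4 0xCF 0x99 0x35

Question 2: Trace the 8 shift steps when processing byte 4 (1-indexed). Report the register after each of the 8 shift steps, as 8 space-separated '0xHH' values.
After byte 1 (0x26): reg=0xF2
After byte 2 (0xD3): reg=0xE7
After byte 3 (0xA6): reg=0xC0
Register before byte 4: 0xC0
After XOR with byte 0x74: 0xB4

Answer: 0x6F 0xDE 0xBB 0x71 0xE2 0xC3 0x81 0x05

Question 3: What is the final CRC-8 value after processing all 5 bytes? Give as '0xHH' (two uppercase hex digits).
After byte 1 (0x26): reg=0xF2
After byte 2 (0xD3): reg=0xE7
After byte 3 (0xA6): reg=0xC0
After byte 4 (0x74): reg=0x05
After byte 5 (0x63): reg=0x35

Answer: 0x35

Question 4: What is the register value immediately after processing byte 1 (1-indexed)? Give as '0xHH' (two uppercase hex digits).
Answer: 0xF2

Derivation:
After byte 1 (0x26): reg=0xF2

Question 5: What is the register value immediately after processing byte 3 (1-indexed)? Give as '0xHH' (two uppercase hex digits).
After byte 1 (0x26): reg=0xF2
After byte 2 (0xD3): reg=0xE7
After byte 3 (0xA6): reg=0xC0

Answer: 0xC0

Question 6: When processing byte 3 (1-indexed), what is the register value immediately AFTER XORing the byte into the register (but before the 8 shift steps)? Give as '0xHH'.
Register before byte 3: 0xE7
Byte 3: 0xA6
0xE7 XOR 0xA6 = 0x41

Answer: 0x41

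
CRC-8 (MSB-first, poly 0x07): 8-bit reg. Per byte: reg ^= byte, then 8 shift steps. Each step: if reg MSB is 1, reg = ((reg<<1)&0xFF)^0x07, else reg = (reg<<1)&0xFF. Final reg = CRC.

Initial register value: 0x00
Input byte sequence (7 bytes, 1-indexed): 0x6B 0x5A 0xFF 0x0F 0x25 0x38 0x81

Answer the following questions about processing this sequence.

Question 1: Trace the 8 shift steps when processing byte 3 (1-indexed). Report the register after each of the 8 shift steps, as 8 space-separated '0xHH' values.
Answer: 0x38 0x70 0xE0 0xC7 0x89 0x15 0x2A 0x54

Derivation:
After byte 1 (0x6B): reg=0x16
After byte 2 (0x5A): reg=0xE3
Register before byte 3: 0xE3
After XOR with byte 0xFF: 0x1C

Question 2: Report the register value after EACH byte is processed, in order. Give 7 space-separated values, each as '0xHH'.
0x16 0xE3 0x54 0x86 0x60 0x8F 0x2A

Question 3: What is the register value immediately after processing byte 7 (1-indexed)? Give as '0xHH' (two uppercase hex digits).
Answer: 0x2A

Derivation:
After byte 1 (0x6B): reg=0x16
After byte 2 (0x5A): reg=0xE3
After byte 3 (0xFF): reg=0x54
After byte 4 (0x0F): reg=0x86
After byte 5 (0x25): reg=0x60
After byte 6 (0x38): reg=0x8F
After byte 7 (0x81): reg=0x2A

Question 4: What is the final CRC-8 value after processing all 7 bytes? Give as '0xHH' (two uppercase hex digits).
Answer: 0x2A

Derivation:
After byte 1 (0x6B): reg=0x16
After byte 2 (0x5A): reg=0xE3
After byte 3 (0xFF): reg=0x54
After byte 4 (0x0F): reg=0x86
After byte 5 (0x25): reg=0x60
After byte 6 (0x38): reg=0x8F
After byte 7 (0x81): reg=0x2A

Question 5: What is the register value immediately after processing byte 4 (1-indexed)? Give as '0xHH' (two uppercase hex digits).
Answer: 0x86

Derivation:
After byte 1 (0x6B): reg=0x16
After byte 2 (0x5A): reg=0xE3
After byte 3 (0xFF): reg=0x54
After byte 4 (0x0F): reg=0x86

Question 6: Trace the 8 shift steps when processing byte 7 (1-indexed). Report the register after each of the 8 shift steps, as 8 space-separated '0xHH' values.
After byte 1 (0x6B): reg=0x16
After byte 2 (0x5A): reg=0xE3
After byte 3 (0xFF): reg=0x54
After byte 4 (0x0F): reg=0x86
After byte 5 (0x25): reg=0x60
After byte 6 (0x38): reg=0x8F
Register before byte 7: 0x8F
After XOR with byte 0x81: 0x0E

Answer: 0x1C 0x38 0x70 0xE0 0xC7 0x89 0x15 0x2A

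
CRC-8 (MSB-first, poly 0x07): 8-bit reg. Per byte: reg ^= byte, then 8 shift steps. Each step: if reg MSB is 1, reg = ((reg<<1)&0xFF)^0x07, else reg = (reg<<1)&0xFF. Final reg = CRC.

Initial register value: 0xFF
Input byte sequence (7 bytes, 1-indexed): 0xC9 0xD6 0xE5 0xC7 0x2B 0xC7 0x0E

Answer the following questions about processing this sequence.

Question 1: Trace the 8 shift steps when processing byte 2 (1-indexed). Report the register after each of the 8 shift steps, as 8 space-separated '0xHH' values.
After byte 1 (0xC9): reg=0x82
Register before byte 2: 0x82
After XOR with byte 0xD6: 0x54

Answer: 0xA8 0x57 0xAE 0x5B 0xB6 0x6B 0xD6 0xAB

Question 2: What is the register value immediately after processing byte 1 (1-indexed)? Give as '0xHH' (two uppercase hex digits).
Answer: 0x82

Derivation:
After byte 1 (0xC9): reg=0x82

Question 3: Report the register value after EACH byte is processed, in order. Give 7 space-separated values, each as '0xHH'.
0x82 0xAB 0xED 0xD6 0xFD 0xA6 0x51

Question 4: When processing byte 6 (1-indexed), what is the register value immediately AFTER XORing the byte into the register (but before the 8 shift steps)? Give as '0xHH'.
Answer: 0x3A

Derivation:
Register before byte 6: 0xFD
Byte 6: 0xC7
0xFD XOR 0xC7 = 0x3A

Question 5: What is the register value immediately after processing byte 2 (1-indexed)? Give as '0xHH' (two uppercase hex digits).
After byte 1 (0xC9): reg=0x82
After byte 2 (0xD6): reg=0xAB

Answer: 0xAB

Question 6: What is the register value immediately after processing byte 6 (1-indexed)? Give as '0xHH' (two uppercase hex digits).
After byte 1 (0xC9): reg=0x82
After byte 2 (0xD6): reg=0xAB
After byte 3 (0xE5): reg=0xED
After byte 4 (0xC7): reg=0xD6
After byte 5 (0x2B): reg=0xFD
After byte 6 (0xC7): reg=0xA6

Answer: 0xA6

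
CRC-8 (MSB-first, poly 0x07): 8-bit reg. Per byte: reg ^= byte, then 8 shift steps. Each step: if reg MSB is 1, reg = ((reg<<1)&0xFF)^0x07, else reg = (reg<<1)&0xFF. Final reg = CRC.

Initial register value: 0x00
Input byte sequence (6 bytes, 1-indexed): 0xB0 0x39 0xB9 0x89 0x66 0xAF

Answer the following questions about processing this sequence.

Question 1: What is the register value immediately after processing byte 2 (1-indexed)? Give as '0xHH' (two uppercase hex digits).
Answer: 0xE0

Derivation:
After byte 1 (0xB0): reg=0x19
After byte 2 (0x39): reg=0xE0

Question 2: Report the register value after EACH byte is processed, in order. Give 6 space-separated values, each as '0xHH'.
0x19 0xE0 0x88 0x07 0x20 0xA4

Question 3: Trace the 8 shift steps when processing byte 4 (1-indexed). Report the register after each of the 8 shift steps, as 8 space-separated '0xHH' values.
After byte 1 (0xB0): reg=0x19
After byte 2 (0x39): reg=0xE0
After byte 3 (0xB9): reg=0x88
Register before byte 4: 0x88
After XOR with byte 0x89: 0x01

Answer: 0x02 0x04 0x08 0x10 0x20 0x40 0x80 0x07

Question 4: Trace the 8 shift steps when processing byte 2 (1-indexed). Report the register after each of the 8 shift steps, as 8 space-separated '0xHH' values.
After byte 1 (0xB0): reg=0x19
Register before byte 2: 0x19
After XOR with byte 0x39: 0x20

Answer: 0x40 0x80 0x07 0x0E 0x1C 0x38 0x70 0xE0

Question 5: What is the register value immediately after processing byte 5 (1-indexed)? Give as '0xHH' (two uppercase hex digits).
Answer: 0x20

Derivation:
After byte 1 (0xB0): reg=0x19
After byte 2 (0x39): reg=0xE0
After byte 3 (0xB9): reg=0x88
After byte 4 (0x89): reg=0x07
After byte 5 (0x66): reg=0x20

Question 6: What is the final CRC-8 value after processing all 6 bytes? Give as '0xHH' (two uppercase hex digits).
Answer: 0xA4

Derivation:
After byte 1 (0xB0): reg=0x19
After byte 2 (0x39): reg=0xE0
After byte 3 (0xB9): reg=0x88
After byte 4 (0x89): reg=0x07
After byte 5 (0x66): reg=0x20
After byte 6 (0xAF): reg=0xA4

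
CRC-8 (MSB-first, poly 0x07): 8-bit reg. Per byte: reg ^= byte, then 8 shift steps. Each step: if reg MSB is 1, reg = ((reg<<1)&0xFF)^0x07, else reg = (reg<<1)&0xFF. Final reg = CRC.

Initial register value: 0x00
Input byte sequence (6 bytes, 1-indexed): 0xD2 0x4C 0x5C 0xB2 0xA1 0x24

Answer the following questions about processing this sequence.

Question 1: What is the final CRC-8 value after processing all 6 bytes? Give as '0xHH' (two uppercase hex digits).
Answer: 0xD1

Derivation:
After byte 1 (0xD2): reg=0x30
After byte 2 (0x4C): reg=0x73
After byte 3 (0x5C): reg=0xCD
After byte 4 (0xB2): reg=0x7A
After byte 5 (0xA1): reg=0x0F
After byte 6 (0x24): reg=0xD1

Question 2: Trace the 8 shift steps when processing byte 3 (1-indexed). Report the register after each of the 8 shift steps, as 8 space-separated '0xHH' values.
Answer: 0x5E 0xBC 0x7F 0xFE 0xFB 0xF1 0xE5 0xCD

Derivation:
After byte 1 (0xD2): reg=0x30
After byte 2 (0x4C): reg=0x73
Register before byte 3: 0x73
After XOR with byte 0x5C: 0x2F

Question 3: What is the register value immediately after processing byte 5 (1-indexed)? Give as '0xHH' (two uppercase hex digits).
After byte 1 (0xD2): reg=0x30
After byte 2 (0x4C): reg=0x73
After byte 3 (0x5C): reg=0xCD
After byte 4 (0xB2): reg=0x7A
After byte 5 (0xA1): reg=0x0F

Answer: 0x0F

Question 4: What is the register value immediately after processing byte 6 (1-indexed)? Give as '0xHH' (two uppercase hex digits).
Answer: 0xD1

Derivation:
After byte 1 (0xD2): reg=0x30
After byte 2 (0x4C): reg=0x73
After byte 3 (0x5C): reg=0xCD
After byte 4 (0xB2): reg=0x7A
After byte 5 (0xA1): reg=0x0F
After byte 6 (0x24): reg=0xD1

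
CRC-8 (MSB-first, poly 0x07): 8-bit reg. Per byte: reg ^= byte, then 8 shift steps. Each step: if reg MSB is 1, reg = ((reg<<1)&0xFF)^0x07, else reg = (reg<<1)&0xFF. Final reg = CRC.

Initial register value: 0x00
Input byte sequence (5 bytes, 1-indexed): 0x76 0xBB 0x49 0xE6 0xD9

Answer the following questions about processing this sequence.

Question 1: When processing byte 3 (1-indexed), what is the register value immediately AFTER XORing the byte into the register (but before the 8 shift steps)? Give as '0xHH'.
Register before byte 3: 0xF4
Byte 3: 0x49
0xF4 XOR 0x49 = 0xBD

Answer: 0xBD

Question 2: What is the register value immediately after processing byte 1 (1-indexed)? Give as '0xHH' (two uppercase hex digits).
Answer: 0x45

Derivation:
After byte 1 (0x76): reg=0x45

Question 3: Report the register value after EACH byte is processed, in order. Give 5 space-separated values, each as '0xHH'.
0x45 0xF4 0x3A 0x1A 0x47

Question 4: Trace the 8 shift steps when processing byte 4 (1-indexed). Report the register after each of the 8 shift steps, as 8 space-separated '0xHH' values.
Answer: 0xBF 0x79 0xF2 0xE3 0xC1 0x85 0x0D 0x1A

Derivation:
After byte 1 (0x76): reg=0x45
After byte 2 (0xBB): reg=0xF4
After byte 3 (0x49): reg=0x3A
Register before byte 4: 0x3A
After XOR with byte 0xE6: 0xDC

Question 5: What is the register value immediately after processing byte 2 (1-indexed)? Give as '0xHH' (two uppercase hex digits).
After byte 1 (0x76): reg=0x45
After byte 2 (0xBB): reg=0xF4

Answer: 0xF4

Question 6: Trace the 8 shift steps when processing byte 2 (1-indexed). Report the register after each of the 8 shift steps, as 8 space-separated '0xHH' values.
After byte 1 (0x76): reg=0x45
Register before byte 2: 0x45
After XOR with byte 0xBB: 0xFE

Answer: 0xFB 0xF1 0xE5 0xCD 0x9D 0x3D 0x7A 0xF4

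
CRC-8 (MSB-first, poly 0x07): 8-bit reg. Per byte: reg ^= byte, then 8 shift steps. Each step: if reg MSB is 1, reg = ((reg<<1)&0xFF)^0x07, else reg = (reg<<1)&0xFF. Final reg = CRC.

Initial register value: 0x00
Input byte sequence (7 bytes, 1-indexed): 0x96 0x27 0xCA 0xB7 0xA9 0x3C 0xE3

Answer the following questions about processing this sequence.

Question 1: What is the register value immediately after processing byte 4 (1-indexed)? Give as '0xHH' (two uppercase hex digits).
Answer: 0x14

Derivation:
After byte 1 (0x96): reg=0xEB
After byte 2 (0x27): reg=0x6A
After byte 3 (0xCA): reg=0x69
After byte 4 (0xB7): reg=0x14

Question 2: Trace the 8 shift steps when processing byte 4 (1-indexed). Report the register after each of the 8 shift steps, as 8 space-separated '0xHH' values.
After byte 1 (0x96): reg=0xEB
After byte 2 (0x27): reg=0x6A
After byte 3 (0xCA): reg=0x69
Register before byte 4: 0x69
After XOR with byte 0xB7: 0xDE

Answer: 0xBB 0x71 0xE2 0xC3 0x81 0x05 0x0A 0x14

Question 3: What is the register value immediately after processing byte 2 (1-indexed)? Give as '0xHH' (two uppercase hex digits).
After byte 1 (0x96): reg=0xEB
After byte 2 (0x27): reg=0x6A

Answer: 0x6A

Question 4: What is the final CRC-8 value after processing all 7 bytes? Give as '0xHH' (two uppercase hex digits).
After byte 1 (0x96): reg=0xEB
After byte 2 (0x27): reg=0x6A
After byte 3 (0xCA): reg=0x69
After byte 4 (0xB7): reg=0x14
After byte 5 (0xA9): reg=0x3A
After byte 6 (0x3C): reg=0x12
After byte 7 (0xE3): reg=0xD9

Answer: 0xD9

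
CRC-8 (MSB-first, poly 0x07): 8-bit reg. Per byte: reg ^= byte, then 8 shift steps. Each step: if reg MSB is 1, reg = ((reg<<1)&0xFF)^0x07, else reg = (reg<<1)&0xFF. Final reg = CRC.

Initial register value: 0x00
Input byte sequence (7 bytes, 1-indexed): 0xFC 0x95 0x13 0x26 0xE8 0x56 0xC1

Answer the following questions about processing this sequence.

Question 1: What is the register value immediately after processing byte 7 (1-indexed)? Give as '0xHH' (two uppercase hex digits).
After byte 1 (0xFC): reg=0xFA
After byte 2 (0x95): reg=0x0A
After byte 3 (0x13): reg=0x4F
After byte 4 (0x26): reg=0x18
After byte 5 (0xE8): reg=0xDE
After byte 6 (0x56): reg=0xB1
After byte 7 (0xC1): reg=0x57

Answer: 0x57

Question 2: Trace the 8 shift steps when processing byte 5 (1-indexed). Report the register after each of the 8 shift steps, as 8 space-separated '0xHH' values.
After byte 1 (0xFC): reg=0xFA
After byte 2 (0x95): reg=0x0A
After byte 3 (0x13): reg=0x4F
After byte 4 (0x26): reg=0x18
Register before byte 5: 0x18
After XOR with byte 0xE8: 0xF0

Answer: 0xE7 0xC9 0x95 0x2D 0x5A 0xB4 0x6F 0xDE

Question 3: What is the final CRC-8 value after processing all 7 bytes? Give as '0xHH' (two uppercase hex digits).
Answer: 0x57

Derivation:
After byte 1 (0xFC): reg=0xFA
After byte 2 (0x95): reg=0x0A
After byte 3 (0x13): reg=0x4F
After byte 4 (0x26): reg=0x18
After byte 5 (0xE8): reg=0xDE
After byte 6 (0x56): reg=0xB1
After byte 7 (0xC1): reg=0x57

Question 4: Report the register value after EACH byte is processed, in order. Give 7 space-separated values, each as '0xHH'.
0xFA 0x0A 0x4F 0x18 0xDE 0xB1 0x57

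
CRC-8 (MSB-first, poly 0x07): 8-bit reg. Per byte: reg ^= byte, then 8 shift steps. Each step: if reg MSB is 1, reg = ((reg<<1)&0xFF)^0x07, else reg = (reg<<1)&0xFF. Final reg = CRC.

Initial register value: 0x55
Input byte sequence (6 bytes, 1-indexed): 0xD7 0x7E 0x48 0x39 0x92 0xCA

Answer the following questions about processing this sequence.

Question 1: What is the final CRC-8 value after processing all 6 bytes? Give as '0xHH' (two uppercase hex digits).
After byte 1 (0xD7): reg=0x87
After byte 2 (0x7E): reg=0xE1
After byte 3 (0x48): reg=0x56
After byte 4 (0x39): reg=0x0A
After byte 5 (0x92): reg=0xC1
After byte 6 (0xCA): reg=0x31

Answer: 0x31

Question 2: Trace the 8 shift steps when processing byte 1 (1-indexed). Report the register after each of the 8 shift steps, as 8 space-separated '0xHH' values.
Answer: 0x03 0x06 0x0C 0x18 0x30 0x60 0xC0 0x87

Derivation:
Register before byte 1: 0x55
After XOR with byte 0xD7: 0x82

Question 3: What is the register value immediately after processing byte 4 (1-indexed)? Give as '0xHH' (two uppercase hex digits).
After byte 1 (0xD7): reg=0x87
After byte 2 (0x7E): reg=0xE1
After byte 3 (0x48): reg=0x56
After byte 4 (0x39): reg=0x0A

Answer: 0x0A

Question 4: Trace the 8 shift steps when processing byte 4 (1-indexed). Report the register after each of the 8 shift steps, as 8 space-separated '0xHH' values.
After byte 1 (0xD7): reg=0x87
After byte 2 (0x7E): reg=0xE1
After byte 3 (0x48): reg=0x56
Register before byte 4: 0x56
After XOR with byte 0x39: 0x6F

Answer: 0xDE 0xBB 0x71 0xE2 0xC3 0x81 0x05 0x0A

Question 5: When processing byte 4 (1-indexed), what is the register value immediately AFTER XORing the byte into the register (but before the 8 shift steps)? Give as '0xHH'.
Register before byte 4: 0x56
Byte 4: 0x39
0x56 XOR 0x39 = 0x6F

Answer: 0x6F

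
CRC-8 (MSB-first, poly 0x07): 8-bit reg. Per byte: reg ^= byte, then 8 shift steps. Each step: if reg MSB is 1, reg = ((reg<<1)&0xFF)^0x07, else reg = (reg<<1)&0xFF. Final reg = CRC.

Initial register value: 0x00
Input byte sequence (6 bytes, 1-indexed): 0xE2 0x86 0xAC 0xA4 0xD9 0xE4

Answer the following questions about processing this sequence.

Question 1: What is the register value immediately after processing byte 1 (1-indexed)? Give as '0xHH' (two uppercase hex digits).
After byte 1 (0xE2): reg=0xA0

Answer: 0xA0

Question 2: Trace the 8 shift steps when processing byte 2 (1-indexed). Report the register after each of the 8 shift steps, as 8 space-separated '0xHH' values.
After byte 1 (0xE2): reg=0xA0
Register before byte 2: 0xA0
After XOR with byte 0x86: 0x26

Answer: 0x4C 0x98 0x37 0x6E 0xDC 0xBF 0x79 0xF2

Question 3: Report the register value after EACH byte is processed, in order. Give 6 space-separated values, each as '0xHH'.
0xA0 0xF2 0x9D 0xAF 0x45 0x6E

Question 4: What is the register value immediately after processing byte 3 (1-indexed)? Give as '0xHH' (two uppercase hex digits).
Answer: 0x9D

Derivation:
After byte 1 (0xE2): reg=0xA0
After byte 2 (0x86): reg=0xF2
After byte 3 (0xAC): reg=0x9D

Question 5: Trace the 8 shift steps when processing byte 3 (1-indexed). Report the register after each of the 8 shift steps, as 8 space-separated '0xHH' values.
Answer: 0xBC 0x7F 0xFE 0xFB 0xF1 0xE5 0xCD 0x9D

Derivation:
After byte 1 (0xE2): reg=0xA0
After byte 2 (0x86): reg=0xF2
Register before byte 3: 0xF2
After XOR with byte 0xAC: 0x5E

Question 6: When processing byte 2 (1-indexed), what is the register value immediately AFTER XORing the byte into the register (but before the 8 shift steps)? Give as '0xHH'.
Register before byte 2: 0xA0
Byte 2: 0x86
0xA0 XOR 0x86 = 0x26

Answer: 0x26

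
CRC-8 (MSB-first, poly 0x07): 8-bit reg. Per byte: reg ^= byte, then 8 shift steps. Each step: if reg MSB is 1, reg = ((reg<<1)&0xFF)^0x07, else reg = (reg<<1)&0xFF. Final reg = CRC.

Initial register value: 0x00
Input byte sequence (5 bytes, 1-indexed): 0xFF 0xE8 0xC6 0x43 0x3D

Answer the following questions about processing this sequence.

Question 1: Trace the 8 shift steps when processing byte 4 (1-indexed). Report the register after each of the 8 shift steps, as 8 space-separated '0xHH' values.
After byte 1 (0xFF): reg=0xF3
After byte 2 (0xE8): reg=0x41
After byte 3 (0xC6): reg=0x9C
Register before byte 4: 0x9C
After XOR with byte 0x43: 0xDF

Answer: 0xB9 0x75 0xEA 0xD3 0xA1 0x45 0x8A 0x13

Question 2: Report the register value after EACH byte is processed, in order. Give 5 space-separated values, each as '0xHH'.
0xF3 0x41 0x9C 0x13 0xCA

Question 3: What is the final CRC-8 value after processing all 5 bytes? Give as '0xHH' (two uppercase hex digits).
Answer: 0xCA

Derivation:
After byte 1 (0xFF): reg=0xF3
After byte 2 (0xE8): reg=0x41
After byte 3 (0xC6): reg=0x9C
After byte 4 (0x43): reg=0x13
After byte 5 (0x3D): reg=0xCA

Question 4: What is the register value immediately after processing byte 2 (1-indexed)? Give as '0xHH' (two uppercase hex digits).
After byte 1 (0xFF): reg=0xF3
After byte 2 (0xE8): reg=0x41

Answer: 0x41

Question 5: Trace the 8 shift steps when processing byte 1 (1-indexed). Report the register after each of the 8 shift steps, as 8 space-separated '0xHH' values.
Register before byte 1: 0x00
After XOR with byte 0xFF: 0xFF

Answer: 0xF9 0xF5 0xED 0xDD 0xBD 0x7D 0xFA 0xF3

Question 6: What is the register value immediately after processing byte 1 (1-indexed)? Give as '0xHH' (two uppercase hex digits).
After byte 1 (0xFF): reg=0xF3

Answer: 0xF3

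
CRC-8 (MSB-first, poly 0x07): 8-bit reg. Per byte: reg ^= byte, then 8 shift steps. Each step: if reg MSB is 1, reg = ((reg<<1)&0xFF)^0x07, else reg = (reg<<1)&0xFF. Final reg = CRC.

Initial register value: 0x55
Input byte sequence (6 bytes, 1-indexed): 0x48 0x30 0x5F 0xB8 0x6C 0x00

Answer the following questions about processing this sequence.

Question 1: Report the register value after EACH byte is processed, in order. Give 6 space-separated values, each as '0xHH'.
0x53 0x2E 0x50 0x96 0xE8 0x96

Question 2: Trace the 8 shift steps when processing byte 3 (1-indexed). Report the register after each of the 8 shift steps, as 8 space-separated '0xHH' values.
After byte 1 (0x48): reg=0x53
After byte 2 (0x30): reg=0x2E
Register before byte 3: 0x2E
After XOR with byte 0x5F: 0x71

Answer: 0xE2 0xC3 0x81 0x05 0x0A 0x14 0x28 0x50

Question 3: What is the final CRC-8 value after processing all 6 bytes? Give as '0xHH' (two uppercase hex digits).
Answer: 0x96

Derivation:
After byte 1 (0x48): reg=0x53
After byte 2 (0x30): reg=0x2E
After byte 3 (0x5F): reg=0x50
After byte 4 (0xB8): reg=0x96
After byte 5 (0x6C): reg=0xE8
After byte 6 (0x00): reg=0x96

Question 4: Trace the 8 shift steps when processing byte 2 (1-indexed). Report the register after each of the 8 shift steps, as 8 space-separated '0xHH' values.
After byte 1 (0x48): reg=0x53
Register before byte 2: 0x53
After XOR with byte 0x30: 0x63

Answer: 0xC6 0x8B 0x11 0x22 0x44 0x88 0x17 0x2E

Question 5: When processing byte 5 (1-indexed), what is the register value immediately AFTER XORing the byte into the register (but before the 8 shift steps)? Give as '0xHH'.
Register before byte 5: 0x96
Byte 5: 0x6C
0x96 XOR 0x6C = 0xFA

Answer: 0xFA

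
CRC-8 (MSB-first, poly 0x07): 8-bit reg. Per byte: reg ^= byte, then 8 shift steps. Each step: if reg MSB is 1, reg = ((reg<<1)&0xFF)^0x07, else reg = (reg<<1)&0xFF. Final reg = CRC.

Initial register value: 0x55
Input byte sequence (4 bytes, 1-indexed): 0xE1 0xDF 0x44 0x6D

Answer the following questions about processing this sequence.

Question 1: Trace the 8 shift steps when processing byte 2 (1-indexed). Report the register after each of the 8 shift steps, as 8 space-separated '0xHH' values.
After byte 1 (0xE1): reg=0x05
Register before byte 2: 0x05
After XOR with byte 0xDF: 0xDA

Answer: 0xB3 0x61 0xC2 0x83 0x01 0x02 0x04 0x08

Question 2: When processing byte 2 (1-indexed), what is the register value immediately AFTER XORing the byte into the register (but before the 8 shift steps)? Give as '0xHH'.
Answer: 0xDA

Derivation:
Register before byte 2: 0x05
Byte 2: 0xDF
0x05 XOR 0xDF = 0xDA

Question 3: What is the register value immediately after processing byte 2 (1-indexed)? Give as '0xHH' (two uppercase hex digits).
After byte 1 (0xE1): reg=0x05
After byte 2 (0xDF): reg=0x08

Answer: 0x08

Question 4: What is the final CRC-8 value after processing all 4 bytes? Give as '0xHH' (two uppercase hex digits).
After byte 1 (0xE1): reg=0x05
After byte 2 (0xDF): reg=0x08
After byte 3 (0x44): reg=0xE3
After byte 4 (0x6D): reg=0xA3

Answer: 0xA3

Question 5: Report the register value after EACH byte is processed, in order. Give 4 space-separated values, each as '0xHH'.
0x05 0x08 0xE3 0xA3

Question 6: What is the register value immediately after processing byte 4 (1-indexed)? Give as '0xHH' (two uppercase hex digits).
After byte 1 (0xE1): reg=0x05
After byte 2 (0xDF): reg=0x08
After byte 3 (0x44): reg=0xE3
After byte 4 (0x6D): reg=0xA3

Answer: 0xA3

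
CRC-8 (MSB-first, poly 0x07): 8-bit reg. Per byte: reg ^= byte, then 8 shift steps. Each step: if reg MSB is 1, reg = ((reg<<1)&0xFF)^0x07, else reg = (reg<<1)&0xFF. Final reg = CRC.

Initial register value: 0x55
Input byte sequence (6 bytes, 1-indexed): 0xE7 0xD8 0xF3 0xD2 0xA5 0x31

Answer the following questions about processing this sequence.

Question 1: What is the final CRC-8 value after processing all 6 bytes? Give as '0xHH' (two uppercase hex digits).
After byte 1 (0xE7): reg=0x17
After byte 2 (0xD8): reg=0x63
After byte 3 (0xF3): reg=0xF9
After byte 4 (0xD2): reg=0xD1
After byte 5 (0xA5): reg=0x4B
After byte 6 (0x31): reg=0x61

Answer: 0x61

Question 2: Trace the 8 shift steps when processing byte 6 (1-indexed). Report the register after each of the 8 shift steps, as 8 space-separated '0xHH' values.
After byte 1 (0xE7): reg=0x17
After byte 2 (0xD8): reg=0x63
After byte 3 (0xF3): reg=0xF9
After byte 4 (0xD2): reg=0xD1
After byte 5 (0xA5): reg=0x4B
Register before byte 6: 0x4B
After XOR with byte 0x31: 0x7A

Answer: 0xF4 0xEF 0xD9 0xB5 0x6D 0xDA 0xB3 0x61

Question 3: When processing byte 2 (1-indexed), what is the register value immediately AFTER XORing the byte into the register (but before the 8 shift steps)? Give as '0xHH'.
Answer: 0xCF

Derivation:
Register before byte 2: 0x17
Byte 2: 0xD8
0x17 XOR 0xD8 = 0xCF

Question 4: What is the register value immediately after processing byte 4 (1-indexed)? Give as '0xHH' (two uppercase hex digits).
After byte 1 (0xE7): reg=0x17
After byte 2 (0xD8): reg=0x63
After byte 3 (0xF3): reg=0xF9
After byte 4 (0xD2): reg=0xD1

Answer: 0xD1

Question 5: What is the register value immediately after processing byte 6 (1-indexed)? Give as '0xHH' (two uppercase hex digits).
After byte 1 (0xE7): reg=0x17
After byte 2 (0xD8): reg=0x63
After byte 3 (0xF3): reg=0xF9
After byte 4 (0xD2): reg=0xD1
After byte 5 (0xA5): reg=0x4B
After byte 6 (0x31): reg=0x61

Answer: 0x61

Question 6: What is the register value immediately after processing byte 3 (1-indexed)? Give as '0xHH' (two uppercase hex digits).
After byte 1 (0xE7): reg=0x17
After byte 2 (0xD8): reg=0x63
After byte 3 (0xF3): reg=0xF9

Answer: 0xF9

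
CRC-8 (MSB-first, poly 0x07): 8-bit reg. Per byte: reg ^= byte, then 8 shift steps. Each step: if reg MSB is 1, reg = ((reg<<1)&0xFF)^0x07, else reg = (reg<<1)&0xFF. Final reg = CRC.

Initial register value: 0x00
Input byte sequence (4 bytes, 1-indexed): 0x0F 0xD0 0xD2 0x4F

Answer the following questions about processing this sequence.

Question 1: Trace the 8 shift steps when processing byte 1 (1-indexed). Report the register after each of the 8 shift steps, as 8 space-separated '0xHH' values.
Answer: 0x1E 0x3C 0x78 0xF0 0xE7 0xC9 0x95 0x2D

Derivation:
Register before byte 1: 0x00
After XOR with byte 0x0F: 0x0F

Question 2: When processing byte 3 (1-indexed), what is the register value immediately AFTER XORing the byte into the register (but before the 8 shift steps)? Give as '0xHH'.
Answer: 0x2F

Derivation:
Register before byte 3: 0xFD
Byte 3: 0xD2
0xFD XOR 0xD2 = 0x2F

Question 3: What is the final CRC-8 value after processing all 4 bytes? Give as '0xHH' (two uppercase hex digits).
Answer: 0x87

Derivation:
After byte 1 (0x0F): reg=0x2D
After byte 2 (0xD0): reg=0xFD
After byte 3 (0xD2): reg=0xCD
After byte 4 (0x4F): reg=0x87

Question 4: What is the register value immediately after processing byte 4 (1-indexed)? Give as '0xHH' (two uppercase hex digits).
After byte 1 (0x0F): reg=0x2D
After byte 2 (0xD0): reg=0xFD
After byte 3 (0xD2): reg=0xCD
After byte 4 (0x4F): reg=0x87

Answer: 0x87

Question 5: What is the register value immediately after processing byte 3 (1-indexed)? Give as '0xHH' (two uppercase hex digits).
After byte 1 (0x0F): reg=0x2D
After byte 2 (0xD0): reg=0xFD
After byte 3 (0xD2): reg=0xCD

Answer: 0xCD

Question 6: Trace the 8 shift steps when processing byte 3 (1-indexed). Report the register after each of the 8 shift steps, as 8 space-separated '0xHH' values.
Answer: 0x5E 0xBC 0x7F 0xFE 0xFB 0xF1 0xE5 0xCD

Derivation:
After byte 1 (0x0F): reg=0x2D
After byte 2 (0xD0): reg=0xFD
Register before byte 3: 0xFD
After XOR with byte 0xD2: 0x2F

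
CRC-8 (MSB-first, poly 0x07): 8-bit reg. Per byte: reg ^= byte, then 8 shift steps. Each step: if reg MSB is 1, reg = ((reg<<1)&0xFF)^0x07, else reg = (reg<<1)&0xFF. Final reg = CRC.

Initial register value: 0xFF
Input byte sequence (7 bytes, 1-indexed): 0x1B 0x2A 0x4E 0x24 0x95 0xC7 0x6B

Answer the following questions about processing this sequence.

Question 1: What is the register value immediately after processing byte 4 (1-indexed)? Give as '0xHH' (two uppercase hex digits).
Answer: 0x89

Derivation:
After byte 1 (0x1B): reg=0xB2
After byte 2 (0x2A): reg=0xC1
After byte 3 (0x4E): reg=0xA4
After byte 4 (0x24): reg=0x89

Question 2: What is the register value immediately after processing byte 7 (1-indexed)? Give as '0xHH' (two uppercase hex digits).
Answer: 0xC8

Derivation:
After byte 1 (0x1B): reg=0xB2
After byte 2 (0x2A): reg=0xC1
After byte 3 (0x4E): reg=0xA4
After byte 4 (0x24): reg=0x89
After byte 5 (0x95): reg=0x54
After byte 6 (0xC7): reg=0xF0
After byte 7 (0x6B): reg=0xC8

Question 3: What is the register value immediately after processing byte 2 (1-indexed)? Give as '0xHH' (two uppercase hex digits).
After byte 1 (0x1B): reg=0xB2
After byte 2 (0x2A): reg=0xC1

Answer: 0xC1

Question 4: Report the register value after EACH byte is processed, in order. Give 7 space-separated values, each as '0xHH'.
0xB2 0xC1 0xA4 0x89 0x54 0xF0 0xC8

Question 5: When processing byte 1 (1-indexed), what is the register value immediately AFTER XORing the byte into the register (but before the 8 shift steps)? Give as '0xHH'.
Answer: 0xE4

Derivation:
Register before byte 1: 0xFF
Byte 1: 0x1B
0xFF XOR 0x1B = 0xE4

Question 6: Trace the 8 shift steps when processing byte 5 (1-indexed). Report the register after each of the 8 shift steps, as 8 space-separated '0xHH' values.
After byte 1 (0x1B): reg=0xB2
After byte 2 (0x2A): reg=0xC1
After byte 3 (0x4E): reg=0xA4
After byte 4 (0x24): reg=0x89
Register before byte 5: 0x89
After XOR with byte 0x95: 0x1C

Answer: 0x38 0x70 0xE0 0xC7 0x89 0x15 0x2A 0x54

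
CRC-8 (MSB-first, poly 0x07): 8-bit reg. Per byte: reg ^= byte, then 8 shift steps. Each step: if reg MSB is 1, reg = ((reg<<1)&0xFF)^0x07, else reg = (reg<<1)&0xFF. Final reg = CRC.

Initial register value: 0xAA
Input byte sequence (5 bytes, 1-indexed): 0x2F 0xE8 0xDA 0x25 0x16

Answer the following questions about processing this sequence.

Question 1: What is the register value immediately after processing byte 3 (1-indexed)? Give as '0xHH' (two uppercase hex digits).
After byte 1 (0x2F): reg=0x92
After byte 2 (0xE8): reg=0x61
After byte 3 (0xDA): reg=0x28

Answer: 0x28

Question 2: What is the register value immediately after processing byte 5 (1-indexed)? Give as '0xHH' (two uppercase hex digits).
After byte 1 (0x2F): reg=0x92
After byte 2 (0xE8): reg=0x61
After byte 3 (0xDA): reg=0x28
After byte 4 (0x25): reg=0x23
After byte 5 (0x16): reg=0x8B

Answer: 0x8B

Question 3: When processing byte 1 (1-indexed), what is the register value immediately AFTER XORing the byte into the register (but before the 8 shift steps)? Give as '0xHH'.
Register before byte 1: 0xAA
Byte 1: 0x2F
0xAA XOR 0x2F = 0x85

Answer: 0x85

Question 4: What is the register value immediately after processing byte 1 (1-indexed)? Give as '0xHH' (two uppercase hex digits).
After byte 1 (0x2F): reg=0x92

Answer: 0x92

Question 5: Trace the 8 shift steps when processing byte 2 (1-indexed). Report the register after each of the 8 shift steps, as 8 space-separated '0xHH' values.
Answer: 0xF4 0xEF 0xD9 0xB5 0x6D 0xDA 0xB3 0x61

Derivation:
After byte 1 (0x2F): reg=0x92
Register before byte 2: 0x92
After XOR with byte 0xE8: 0x7A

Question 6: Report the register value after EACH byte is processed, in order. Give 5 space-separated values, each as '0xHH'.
0x92 0x61 0x28 0x23 0x8B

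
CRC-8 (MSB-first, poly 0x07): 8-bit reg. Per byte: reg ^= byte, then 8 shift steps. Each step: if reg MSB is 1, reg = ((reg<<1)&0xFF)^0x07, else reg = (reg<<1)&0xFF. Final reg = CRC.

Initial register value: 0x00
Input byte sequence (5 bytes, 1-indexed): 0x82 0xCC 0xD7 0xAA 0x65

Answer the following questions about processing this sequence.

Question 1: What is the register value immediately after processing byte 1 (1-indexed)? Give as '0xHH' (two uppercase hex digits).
After byte 1 (0x82): reg=0x87

Answer: 0x87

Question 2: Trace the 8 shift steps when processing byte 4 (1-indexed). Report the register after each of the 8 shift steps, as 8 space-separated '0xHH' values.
Answer: 0x9A 0x33 0x66 0xCC 0x9F 0x39 0x72 0xE4

Derivation:
After byte 1 (0x82): reg=0x87
After byte 2 (0xCC): reg=0xF6
After byte 3 (0xD7): reg=0xE7
Register before byte 4: 0xE7
After XOR with byte 0xAA: 0x4D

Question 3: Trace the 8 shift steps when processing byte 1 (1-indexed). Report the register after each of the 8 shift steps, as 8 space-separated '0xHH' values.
Register before byte 1: 0x00
After XOR with byte 0x82: 0x82

Answer: 0x03 0x06 0x0C 0x18 0x30 0x60 0xC0 0x87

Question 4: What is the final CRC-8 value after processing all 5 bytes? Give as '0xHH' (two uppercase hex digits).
After byte 1 (0x82): reg=0x87
After byte 2 (0xCC): reg=0xF6
After byte 3 (0xD7): reg=0xE7
After byte 4 (0xAA): reg=0xE4
After byte 5 (0x65): reg=0x8E

Answer: 0x8E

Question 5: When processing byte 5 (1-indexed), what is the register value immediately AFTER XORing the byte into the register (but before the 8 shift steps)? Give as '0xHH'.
Answer: 0x81

Derivation:
Register before byte 5: 0xE4
Byte 5: 0x65
0xE4 XOR 0x65 = 0x81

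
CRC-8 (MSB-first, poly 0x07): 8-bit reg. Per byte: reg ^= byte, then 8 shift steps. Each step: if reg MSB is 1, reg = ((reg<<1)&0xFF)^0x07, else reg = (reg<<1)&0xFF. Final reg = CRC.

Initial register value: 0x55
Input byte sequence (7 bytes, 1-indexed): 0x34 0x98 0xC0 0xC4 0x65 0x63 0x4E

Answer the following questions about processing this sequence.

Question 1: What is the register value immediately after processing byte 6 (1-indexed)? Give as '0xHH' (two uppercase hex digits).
After byte 1 (0x34): reg=0x20
After byte 2 (0x98): reg=0x21
After byte 3 (0xC0): reg=0xA9
After byte 4 (0xC4): reg=0x04
After byte 5 (0x65): reg=0x20
After byte 6 (0x63): reg=0xCE

Answer: 0xCE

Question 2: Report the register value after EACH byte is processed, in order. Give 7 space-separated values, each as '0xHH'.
0x20 0x21 0xA9 0x04 0x20 0xCE 0x89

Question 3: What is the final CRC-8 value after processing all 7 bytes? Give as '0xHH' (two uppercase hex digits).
After byte 1 (0x34): reg=0x20
After byte 2 (0x98): reg=0x21
After byte 3 (0xC0): reg=0xA9
After byte 4 (0xC4): reg=0x04
After byte 5 (0x65): reg=0x20
After byte 6 (0x63): reg=0xCE
After byte 7 (0x4E): reg=0x89

Answer: 0x89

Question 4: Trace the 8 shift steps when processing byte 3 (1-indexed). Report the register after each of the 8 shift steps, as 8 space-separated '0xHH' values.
After byte 1 (0x34): reg=0x20
After byte 2 (0x98): reg=0x21
Register before byte 3: 0x21
After XOR with byte 0xC0: 0xE1

Answer: 0xC5 0x8D 0x1D 0x3A 0x74 0xE8 0xD7 0xA9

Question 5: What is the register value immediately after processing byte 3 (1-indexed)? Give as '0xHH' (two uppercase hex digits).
After byte 1 (0x34): reg=0x20
After byte 2 (0x98): reg=0x21
After byte 3 (0xC0): reg=0xA9

Answer: 0xA9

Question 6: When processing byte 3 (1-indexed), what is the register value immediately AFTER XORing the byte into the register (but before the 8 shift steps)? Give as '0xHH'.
Register before byte 3: 0x21
Byte 3: 0xC0
0x21 XOR 0xC0 = 0xE1

Answer: 0xE1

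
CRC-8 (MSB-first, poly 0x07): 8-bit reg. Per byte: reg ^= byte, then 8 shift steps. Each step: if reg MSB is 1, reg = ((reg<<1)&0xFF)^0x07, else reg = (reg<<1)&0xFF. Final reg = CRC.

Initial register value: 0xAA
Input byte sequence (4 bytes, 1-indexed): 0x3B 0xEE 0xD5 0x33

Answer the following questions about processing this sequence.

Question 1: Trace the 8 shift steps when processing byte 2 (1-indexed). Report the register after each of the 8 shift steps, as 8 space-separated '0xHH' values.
Answer: 0x20 0x40 0x80 0x07 0x0E 0x1C 0x38 0x70

Derivation:
After byte 1 (0x3B): reg=0xFE
Register before byte 2: 0xFE
After XOR with byte 0xEE: 0x10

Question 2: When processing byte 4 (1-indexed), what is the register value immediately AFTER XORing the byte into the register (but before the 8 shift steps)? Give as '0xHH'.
Answer: 0x41

Derivation:
Register before byte 4: 0x72
Byte 4: 0x33
0x72 XOR 0x33 = 0x41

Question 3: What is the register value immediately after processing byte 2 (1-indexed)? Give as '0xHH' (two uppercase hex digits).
After byte 1 (0x3B): reg=0xFE
After byte 2 (0xEE): reg=0x70

Answer: 0x70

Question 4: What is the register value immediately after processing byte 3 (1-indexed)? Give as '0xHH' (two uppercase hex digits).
After byte 1 (0x3B): reg=0xFE
After byte 2 (0xEE): reg=0x70
After byte 3 (0xD5): reg=0x72

Answer: 0x72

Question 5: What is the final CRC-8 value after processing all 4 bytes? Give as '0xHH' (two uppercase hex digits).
After byte 1 (0x3B): reg=0xFE
After byte 2 (0xEE): reg=0x70
After byte 3 (0xD5): reg=0x72
After byte 4 (0x33): reg=0xC0

Answer: 0xC0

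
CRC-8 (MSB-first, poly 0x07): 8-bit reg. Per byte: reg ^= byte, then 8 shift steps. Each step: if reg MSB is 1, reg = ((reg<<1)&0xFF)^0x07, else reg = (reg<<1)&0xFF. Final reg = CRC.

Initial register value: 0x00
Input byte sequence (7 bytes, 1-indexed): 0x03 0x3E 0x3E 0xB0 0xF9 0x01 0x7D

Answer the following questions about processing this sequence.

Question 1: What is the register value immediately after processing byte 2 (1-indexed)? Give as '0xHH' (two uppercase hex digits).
After byte 1 (0x03): reg=0x09
After byte 2 (0x3E): reg=0x85

Answer: 0x85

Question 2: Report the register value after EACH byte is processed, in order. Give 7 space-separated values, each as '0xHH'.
0x09 0x85 0x28 0xC1 0xA8 0x56 0xD1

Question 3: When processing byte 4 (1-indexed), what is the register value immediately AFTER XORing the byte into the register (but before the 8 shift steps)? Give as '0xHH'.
Register before byte 4: 0x28
Byte 4: 0xB0
0x28 XOR 0xB0 = 0x98

Answer: 0x98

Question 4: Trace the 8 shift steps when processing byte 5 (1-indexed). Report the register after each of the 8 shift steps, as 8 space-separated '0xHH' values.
After byte 1 (0x03): reg=0x09
After byte 2 (0x3E): reg=0x85
After byte 3 (0x3E): reg=0x28
After byte 4 (0xB0): reg=0xC1
Register before byte 5: 0xC1
After XOR with byte 0xF9: 0x38

Answer: 0x70 0xE0 0xC7 0x89 0x15 0x2A 0x54 0xA8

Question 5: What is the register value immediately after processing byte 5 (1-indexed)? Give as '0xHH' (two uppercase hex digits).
Answer: 0xA8

Derivation:
After byte 1 (0x03): reg=0x09
After byte 2 (0x3E): reg=0x85
After byte 3 (0x3E): reg=0x28
After byte 4 (0xB0): reg=0xC1
After byte 5 (0xF9): reg=0xA8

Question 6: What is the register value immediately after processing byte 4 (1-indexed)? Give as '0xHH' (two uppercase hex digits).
Answer: 0xC1

Derivation:
After byte 1 (0x03): reg=0x09
After byte 2 (0x3E): reg=0x85
After byte 3 (0x3E): reg=0x28
After byte 4 (0xB0): reg=0xC1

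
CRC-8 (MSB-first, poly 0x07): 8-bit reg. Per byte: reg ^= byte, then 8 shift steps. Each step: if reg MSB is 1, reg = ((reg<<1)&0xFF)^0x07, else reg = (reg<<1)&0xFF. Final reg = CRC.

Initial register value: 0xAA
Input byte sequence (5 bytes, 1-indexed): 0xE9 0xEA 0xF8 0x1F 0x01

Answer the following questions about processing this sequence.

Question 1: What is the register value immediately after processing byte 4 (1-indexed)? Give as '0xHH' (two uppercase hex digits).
After byte 1 (0xE9): reg=0xCE
After byte 2 (0xEA): reg=0xFC
After byte 3 (0xF8): reg=0x1C
After byte 4 (0x1F): reg=0x09

Answer: 0x09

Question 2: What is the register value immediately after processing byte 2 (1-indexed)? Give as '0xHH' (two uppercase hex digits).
After byte 1 (0xE9): reg=0xCE
After byte 2 (0xEA): reg=0xFC

Answer: 0xFC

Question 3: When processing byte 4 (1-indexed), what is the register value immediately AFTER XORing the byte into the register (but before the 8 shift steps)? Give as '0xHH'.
Register before byte 4: 0x1C
Byte 4: 0x1F
0x1C XOR 0x1F = 0x03

Answer: 0x03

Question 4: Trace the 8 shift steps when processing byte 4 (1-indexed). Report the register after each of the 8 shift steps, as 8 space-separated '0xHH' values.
Answer: 0x06 0x0C 0x18 0x30 0x60 0xC0 0x87 0x09

Derivation:
After byte 1 (0xE9): reg=0xCE
After byte 2 (0xEA): reg=0xFC
After byte 3 (0xF8): reg=0x1C
Register before byte 4: 0x1C
After XOR with byte 0x1F: 0x03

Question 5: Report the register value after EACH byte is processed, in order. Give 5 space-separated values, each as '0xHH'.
0xCE 0xFC 0x1C 0x09 0x38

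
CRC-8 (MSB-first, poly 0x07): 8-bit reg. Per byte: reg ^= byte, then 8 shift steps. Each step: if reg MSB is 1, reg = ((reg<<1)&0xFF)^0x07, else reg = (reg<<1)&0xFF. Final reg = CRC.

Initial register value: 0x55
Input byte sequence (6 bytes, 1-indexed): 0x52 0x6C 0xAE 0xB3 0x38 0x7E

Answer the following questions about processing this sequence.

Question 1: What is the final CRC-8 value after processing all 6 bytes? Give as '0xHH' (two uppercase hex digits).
After byte 1 (0x52): reg=0x15
After byte 2 (0x6C): reg=0x68
After byte 3 (0xAE): reg=0x5C
After byte 4 (0xB3): reg=0x83
After byte 5 (0x38): reg=0x28
After byte 6 (0x7E): reg=0xA5

Answer: 0xA5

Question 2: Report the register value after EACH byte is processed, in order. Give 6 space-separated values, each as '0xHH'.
0x15 0x68 0x5C 0x83 0x28 0xA5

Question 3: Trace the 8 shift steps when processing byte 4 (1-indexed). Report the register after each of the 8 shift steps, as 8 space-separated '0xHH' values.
Answer: 0xD9 0xB5 0x6D 0xDA 0xB3 0x61 0xC2 0x83

Derivation:
After byte 1 (0x52): reg=0x15
After byte 2 (0x6C): reg=0x68
After byte 3 (0xAE): reg=0x5C
Register before byte 4: 0x5C
After XOR with byte 0xB3: 0xEF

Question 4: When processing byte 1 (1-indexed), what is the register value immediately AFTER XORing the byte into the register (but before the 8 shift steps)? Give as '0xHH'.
Answer: 0x07

Derivation:
Register before byte 1: 0x55
Byte 1: 0x52
0x55 XOR 0x52 = 0x07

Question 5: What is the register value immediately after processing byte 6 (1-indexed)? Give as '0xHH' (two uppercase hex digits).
After byte 1 (0x52): reg=0x15
After byte 2 (0x6C): reg=0x68
After byte 3 (0xAE): reg=0x5C
After byte 4 (0xB3): reg=0x83
After byte 5 (0x38): reg=0x28
After byte 6 (0x7E): reg=0xA5

Answer: 0xA5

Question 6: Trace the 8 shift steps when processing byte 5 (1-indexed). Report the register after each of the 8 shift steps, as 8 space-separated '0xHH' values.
After byte 1 (0x52): reg=0x15
After byte 2 (0x6C): reg=0x68
After byte 3 (0xAE): reg=0x5C
After byte 4 (0xB3): reg=0x83
Register before byte 5: 0x83
After XOR with byte 0x38: 0xBB

Answer: 0x71 0xE2 0xC3 0x81 0x05 0x0A 0x14 0x28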